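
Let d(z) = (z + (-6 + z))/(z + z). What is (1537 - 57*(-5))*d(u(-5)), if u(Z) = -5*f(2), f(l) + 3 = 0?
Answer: 7288/5 ≈ 1457.6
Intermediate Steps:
f(l) = -3 (f(l) = -3 + 0 = -3)
u(Z) = 15 (u(Z) = -5*(-3) = 15)
d(z) = (-6 + 2*z)/(2*z) (d(z) = (-6 + 2*z)/((2*z)) = (1/(2*z))*(-6 + 2*z) = (-6 + 2*z)/(2*z))
(1537 - 57*(-5))*d(u(-5)) = (1537 - 57*(-5))*((-3 + 15)/15) = (1537 + 285)*((1/15)*12) = 1822*(4/5) = 7288/5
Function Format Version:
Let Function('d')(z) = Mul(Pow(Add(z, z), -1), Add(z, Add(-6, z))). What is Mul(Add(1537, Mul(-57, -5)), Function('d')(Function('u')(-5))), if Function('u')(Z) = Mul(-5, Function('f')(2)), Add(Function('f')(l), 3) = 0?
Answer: Rational(7288, 5) ≈ 1457.6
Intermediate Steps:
Function('f')(l) = -3 (Function('f')(l) = Add(-3, 0) = -3)
Function('u')(Z) = 15 (Function('u')(Z) = Mul(-5, -3) = 15)
Function('d')(z) = Mul(Rational(1, 2), Pow(z, -1), Add(-6, Mul(2, z))) (Function('d')(z) = Mul(Pow(Mul(2, z), -1), Add(-6, Mul(2, z))) = Mul(Mul(Rational(1, 2), Pow(z, -1)), Add(-6, Mul(2, z))) = Mul(Rational(1, 2), Pow(z, -1), Add(-6, Mul(2, z))))
Mul(Add(1537, Mul(-57, -5)), Function('d')(Function('u')(-5))) = Mul(Add(1537, Mul(-57, -5)), Mul(Pow(15, -1), Add(-3, 15))) = Mul(Add(1537, 285), Mul(Rational(1, 15), 12)) = Mul(1822, Rational(4, 5)) = Rational(7288, 5)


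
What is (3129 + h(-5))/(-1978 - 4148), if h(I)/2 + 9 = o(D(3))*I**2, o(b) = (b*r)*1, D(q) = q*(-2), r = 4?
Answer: -637/2042 ≈ -0.31195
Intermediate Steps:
D(q) = -2*q
o(b) = 4*b (o(b) = (b*4)*1 = (4*b)*1 = 4*b)
h(I) = -18 - 48*I**2 (h(I) = -18 + 2*((4*(-2*3))*I**2) = -18 + 2*((4*(-6))*I**2) = -18 + 2*(-24*I**2) = -18 - 48*I**2)
(3129 + h(-5))/(-1978 - 4148) = (3129 + (-18 - 48*(-5)**2))/(-1978 - 4148) = (3129 + (-18 - 48*25))/(-6126) = (3129 + (-18 - 1200))*(-1/6126) = (3129 - 1218)*(-1/6126) = 1911*(-1/6126) = -637/2042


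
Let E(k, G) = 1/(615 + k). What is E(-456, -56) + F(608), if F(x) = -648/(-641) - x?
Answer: -61863079/101919 ≈ -606.98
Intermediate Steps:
F(x) = 648/641 - x (F(x) = -648*(-1/641) - x = 648/641 - x)
E(-456, -56) + F(608) = 1/(615 - 456) + (648/641 - 1*608) = 1/159 + (648/641 - 608) = 1/159 - 389080/641 = -61863079/101919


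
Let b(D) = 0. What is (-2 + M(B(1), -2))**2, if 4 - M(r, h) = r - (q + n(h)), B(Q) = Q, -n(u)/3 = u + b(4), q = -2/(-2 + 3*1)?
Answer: 25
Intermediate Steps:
q = -2 (q = -2/(-2 + 3) = -2/1 = -2*1 = -2)
n(u) = -3*u (n(u) = -3*(u + 0) = -3*u)
M(r, h) = 2 - r - 3*h (M(r, h) = 4 - (r - (-2 - 3*h)) = 4 - (r + (2 + 3*h)) = 4 - (2 + r + 3*h) = 4 + (-2 - r - 3*h) = 2 - r - 3*h)
(-2 + M(B(1), -2))**2 = (-2 + (2 - 1*1 - 3*(-2)))**2 = (-2 + (2 - 1 + 6))**2 = (-2 + 7)**2 = 5**2 = 25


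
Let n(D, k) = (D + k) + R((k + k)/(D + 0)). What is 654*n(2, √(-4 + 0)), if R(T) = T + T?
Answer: 1308 + 3924*I ≈ 1308.0 + 3924.0*I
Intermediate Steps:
R(T) = 2*T
n(D, k) = D + k + 4*k/D (n(D, k) = (D + k) + 2*((k + k)/(D + 0)) = (D + k) + 2*((2*k)/D) = (D + k) + 2*(2*k/D) = (D + k) + 4*k/D = D + k + 4*k/D)
654*n(2, √(-4 + 0)) = 654*(2 + √(-4 + 0) + 4*√(-4 + 0)/2) = 654*(2 + √(-4) + 4*√(-4)*(½)) = 654*(2 + 2*I + 4*(2*I)*(½)) = 654*(2 + 2*I + 4*I) = 654*(2 + 6*I) = 1308 + 3924*I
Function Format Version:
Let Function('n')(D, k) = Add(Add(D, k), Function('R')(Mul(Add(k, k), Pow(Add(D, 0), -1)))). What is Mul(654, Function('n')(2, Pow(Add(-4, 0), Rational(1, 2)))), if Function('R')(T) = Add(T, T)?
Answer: Add(1308, Mul(3924, I)) ≈ Add(1308.0, Mul(3924.0, I))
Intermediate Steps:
Function('R')(T) = Mul(2, T)
Function('n')(D, k) = Add(D, k, Mul(4, k, Pow(D, -1))) (Function('n')(D, k) = Add(Add(D, k), Mul(2, Mul(Add(k, k), Pow(Add(D, 0), -1)))) = Add(Add(D, k), Mul(2, Mul(Mul(2, k), Pow(D, -1)))) = Add(Add(D, k), Mul(2, Mul(2, k, Pow(D, -1)))) = Add(Add(D, k), Mul(4, k, Pow(D, -1))) = Add(D, k, Mul(4, k, Pow(D, -1))))
Mul(654, Function('n')(2, Pow(Add(-4, 0), Rational(1, 2)))) = Mul(654, Add(2, Pow(Add(-4, 0), Rational(1, 2)), Mul(4, Pow(Add(-4, 0), Rational(1, 2)), Pow(2, -1)))) = Mul(654, Add(2, Pow(-4, Rational(1, 2)), Mul(4, Pow(-4, Rational(1, 2)), Rational(1, 2)))) = Mul(654, Add(2, Mul(2, I), Mul(4, Mul(2, I), Rational(1, 2)))) = Mul(654, Add(2, Mul(2, I), Mul(4, I))) = Mul(654, Add(2, Mul(6, I))) = Add(1308, Mul(3924, I))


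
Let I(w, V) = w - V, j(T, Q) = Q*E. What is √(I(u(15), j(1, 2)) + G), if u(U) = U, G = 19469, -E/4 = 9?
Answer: 2*√4889 ≈ 139.84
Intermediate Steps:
E = -36 (E = -4*9 = -36)
j(T, Q) = -36*Q (j(T, Q) = Q*(-36) = -36*Q)
√(I(u(15), j(1, 2)) + G) = √((15 - (-36)*2) + 19469) = √((15 - 1*(-72)) + 19469) = √((15 + 72) + 19469) = √(87 + 19469) = √19556 = 2*√4889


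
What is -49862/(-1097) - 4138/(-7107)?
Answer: 358908620/7796379 ≈ 46.035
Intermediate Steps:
-49862/(-1097) - 4138/(-7107) = -49862*(-1/1097) - 4138*(-1/7107) = 49862/1097 + 4138/7107 = 358908620/7796379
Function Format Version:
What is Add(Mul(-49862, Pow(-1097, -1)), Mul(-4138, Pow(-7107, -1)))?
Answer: Rational(358908620, 7796379) ≈ 46.035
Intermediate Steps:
Add(Mul(-49862, Pow(-1097, -1)), Mul(-4138, Pow(-7107, -1))) = Add(Mul(-49862, Rational(-1, 1097)), Mul(-4138, Rational(-1, 7107))) = Add(Rational(49862, 1097), Rational(4138, 7107)) = Rational(358908620, 7796379)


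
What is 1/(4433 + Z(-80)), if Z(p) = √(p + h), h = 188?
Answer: 4433/19651381 - 6*√3/19651381 ≈ 0.00022505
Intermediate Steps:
Z(p) = √(188 + p) (Z(p) = √(p + 188) = √(188 + p))
1/(4433 + Z(-80)) = 1/(4433 + √(188 - 80)) = 1/(4433 + √108) = 1/(4433 + 6*√3)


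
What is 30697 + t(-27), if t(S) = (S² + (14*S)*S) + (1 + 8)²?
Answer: 41713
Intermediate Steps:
t(S) = 81 + 15*S² (t(S) = (S² + 14*S²) + 9² = 15*S² + 81 = 81 + 15*S²)
30697 + t(-27) = 30697 + (81 + 15*(-27)²) = 30697 + (81 + 15*729) = 30697 + (81 + 10935) = 30697 + 11016 = 41713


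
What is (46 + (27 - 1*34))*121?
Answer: 4719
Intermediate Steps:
(46 + (27 - 1*34))*121 = (46 + (27 - 34))*121 = (46 - 7)*121 = 39*121 = 4719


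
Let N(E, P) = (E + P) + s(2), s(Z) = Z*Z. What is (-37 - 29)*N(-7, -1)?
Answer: 264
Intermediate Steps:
s(Z) = Z²
N(E, P) = 4 + E + P (N(E, P) = (E + P) + 2² = (E + P) + 4 = 4 + E + P)
(-37 - 29)*N(-7, -1) = (-37 - 29)*(4 - 7 - 1) = -66*(-4) = 264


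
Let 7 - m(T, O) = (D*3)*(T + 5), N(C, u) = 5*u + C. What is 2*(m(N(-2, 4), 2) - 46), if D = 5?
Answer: -768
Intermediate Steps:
N(C, u) = C + 5*u
m(T, O) = -68 - 15*T (m(T, O) = 7 - 5*3*(T + 5) = 7 - 15*(5 + T) = 7 - (75 + 15*T) = 7 + (-75 - 15*T) = -68 - 15*T)
2*(m(N(-2, 4), 2) - 46) = 2*((-68 - 15*(-2 + 5*4)) - 46) = 2*((-68 - 15*(-2 + 20)) - 46) = 2*((-68 - 15*18) - 46) = 2*((-68 - 270) - 46) = 2*(-338 - 46) = 2*(-384) = -768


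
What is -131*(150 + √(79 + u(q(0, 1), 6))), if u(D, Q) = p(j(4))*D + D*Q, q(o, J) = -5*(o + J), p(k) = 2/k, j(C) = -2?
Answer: -19650 - 393*√6 ≈ -20613.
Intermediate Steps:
q(o, J) = -5*J - 5*o (q(o, J) = -5*(J + o) = -5*J - 5*o)
u(D, Q) = -D + D*Q (u(D, Q) = (2/(-2))*D + D*Q = (2*(-½))*D + D*Q = -D + D*Q)
-131*(150 + √(79 + u(q(0, 1), 6))) = -131*(150 + √(79 + (-5*1 - 5*0)*(-1 + 6))) = -131*(150 + √(79 + (-5 + 0)*5)) = -131*(150 + √(79 - 5*5)) = -131*(150 + √(79 - 25)) = -131*(150 + √54) = -131*(150 + 3*√6) = -19650 - 393*√6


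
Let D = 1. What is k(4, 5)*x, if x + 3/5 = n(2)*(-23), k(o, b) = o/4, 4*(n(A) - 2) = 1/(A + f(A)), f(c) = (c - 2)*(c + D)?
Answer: -1979/40 ≈ -49.475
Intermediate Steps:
f(c) = (1 + c)*(-2 + c) (f(c) = (c - 2)*(c + 1) = (-2 + c)*(1 + c) = (1 + c)*(-2 + c))
n(A) = 2 + 1/(4*(-2 + A**2)) (n(A) = 2 + 1/(4*(A + (-2 + A**2 - A))) = 2 + 1/(4*(-2 + A**2)))
k(o, b) = o/4 (k(o, b) = o*(1/4) = o/4)
x = -1979/40 (x = -3/5 + ((-15 + 8*2**2)/(4*(-2 + 2**2)))*(-23) = -3/5 + ((-15 + 8*4)/(4*(-2 + 4)))*(-23) = -3/5 + ((1/4)*(-15 + 32)/2)*(-23) = -3/5 + ((1/4)*(1/2)*17)*(-23) = -3/5 + (17/8)*(-23) = -3/5 - 391/8 = -1979/40 ≈ -49.475)
k(4, 5)*x = ((1/4)*4)*(-1979/40) = 1*(-1979/40) = -1979/40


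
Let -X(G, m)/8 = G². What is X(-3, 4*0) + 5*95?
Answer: 403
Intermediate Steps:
X(G, m) = -8*G²
X(-3, 4*0) + 5*95 = -8*(-3)² + 5*95 = -8*9 + 475 = -72 + 475 = 403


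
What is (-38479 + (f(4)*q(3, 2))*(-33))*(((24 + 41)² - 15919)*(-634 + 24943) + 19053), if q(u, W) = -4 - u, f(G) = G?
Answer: 10675023509115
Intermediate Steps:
(-38479 + (f(4)*q(3, 2))*(-33))*(((24 + 41)² - 15919)*(-634 + 24943) + 19053) = (-38479 + (4*(-4 - 1*3))*(-33))*(((24 + 41)² - 15919)*(-634 + 24943) + 19053) = (-38479 + (4*(-4 - 3))*(-33))*((65² - 15919)*24309 + 19053) = (-38479 + (4*(-7))*(-33))*((4225 - 15919)*24309 + 19053) = (-38479 - 28*(-33))*(-11694*24309 + 19053) = (-38479 + 924)*(-284269446 + 19053) = -37555*(-284250393) = 10675023509115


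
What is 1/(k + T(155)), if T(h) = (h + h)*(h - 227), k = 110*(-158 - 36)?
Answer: -1/43660 ≈ -2.2904e-5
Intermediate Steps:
k = -21340 (k = 110*(-194) = -21340)
T(h) = 2*h*(-227 + h) (T(h) = (2*h)*(-227 + h) = 2*h*(-227 + h))
1/(k + T(155)) = 1/(-21340 + 2*155*(-227 + 155)) = 1/(-21340 + 2*155*(-72)) = 1/(-21340 - 22320) = 1/(-43660) = -1/43660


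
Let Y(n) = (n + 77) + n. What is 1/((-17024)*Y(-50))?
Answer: 1/391552 ≈ 2.5539e-6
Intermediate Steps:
Y(n) = 77 + 2*n (Y(n) = (77 + n) + n = 77 + 2*n)
1/((-17024)*Y(-50)) = 1/((-17024)*(77 + 2*(-50))) = -1/(17024*(77 - 100)) = -1/17024/(-23) = -1/17024*(-1/23) = 1/391552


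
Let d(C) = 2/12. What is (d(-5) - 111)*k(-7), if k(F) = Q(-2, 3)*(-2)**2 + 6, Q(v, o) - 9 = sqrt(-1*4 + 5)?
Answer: -15295/3 ≈ -5098.3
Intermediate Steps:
Q(v, o) = 10 (Q(v, o) = 9 + sqrt(-1*4 + 5) = 9 + sqrt(-4 + 5) = 9 + sqrt(1) = 9 + 1 = 10)
k(F) = 46 (k(F) = 10*(-2)**2 + 6 = 10*4 + 6 = 40 + 6 = 46)
d(C) = 1/6 (d(C) = 2*(1/12) = 1/6)
(d(-5) - 111)*k(-7) = (1/6 - 111)*46 = -665/6*46 = -15295/3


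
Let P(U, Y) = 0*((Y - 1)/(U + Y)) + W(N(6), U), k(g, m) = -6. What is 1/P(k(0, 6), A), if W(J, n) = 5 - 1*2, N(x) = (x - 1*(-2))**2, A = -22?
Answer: 1/3 ≈ 0.33333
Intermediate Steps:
N(x) = (2 + x)**2 (N(x) = (x + 2)**2 = (2 + x)**2)
W(J, n) = 3 (W(J, n) = 5 - 2 = 3)
P(U, Y) = 3 (P(U, Y) = 0*((Y - 1)/(U + Y)) + 3 = 0*((-1 + Y)/(U + Y)) + 3 = 0 + 3 = 3)
1/P(k(0, 6), A) = 1/3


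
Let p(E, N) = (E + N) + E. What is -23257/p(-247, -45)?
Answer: 23257/539 ≈ 43.148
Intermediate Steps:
p(E, N) = N + 2*E
-23257/p(-247, -45) = -23257/(-45 + 2*(-247)) = -23257/(-45 - 494) = -23257/(-539) = -23257*(-1/539) = 23257/539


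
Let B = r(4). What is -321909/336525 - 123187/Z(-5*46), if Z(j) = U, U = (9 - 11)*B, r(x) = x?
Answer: 1973949043/128200 ≈ 15397.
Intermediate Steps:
B = 4
U = -8 (U = (9 - 11)*4 = -2*4 = -8)
Z(j) = -8
-321909/336525 - 123187/Z(-5*46) = -321909/336525 - 123187/(-8) = -321909*1/336525 - 123187*(-1/8) = -15329/16025 + 123187/8 = 1973949043/128200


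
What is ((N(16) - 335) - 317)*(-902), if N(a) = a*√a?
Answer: 530376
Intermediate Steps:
N(a) = a^(3/2)
((N(16) - 335) - 317)*(-902) = ((16^(3/2) - 335) - 317)*(-902) = ((64 - 335) - 317)*(-902) = (-271 - 317)*(-902) = -588*(-902) = 530376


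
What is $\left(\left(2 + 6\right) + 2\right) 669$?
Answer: $6690$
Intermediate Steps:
$\left(\left(2 + 6\right) + 2\right) 669 = \left(8 + 2\right) 669 = 10 \cdot 669 = 6690$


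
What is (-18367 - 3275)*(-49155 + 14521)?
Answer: 749549028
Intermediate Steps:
(-18367 - 3275)*(-49155 + 14521) = -21642*(-34634) = 749549028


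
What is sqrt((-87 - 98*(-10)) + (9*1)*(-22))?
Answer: sqrt(695) ≈ 26.363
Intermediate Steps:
sqrt((-87 - 98*(-10)) + (9*1)*(-22)) = sqrt((-87 + 980) + 9*(-22)) = sqrt(893 - 198) = sqrt(695)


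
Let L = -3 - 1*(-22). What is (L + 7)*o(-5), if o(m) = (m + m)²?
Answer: 2600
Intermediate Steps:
L = 19 (L = -3 + 22 = 19)
o(m) = 4*m² (o(m) = (2*m)² = 4*m²)
(L + 7)*o(-5) = (19 + 7)*(4*(-5)²) = 26*(4*25) = 26*100 = 2600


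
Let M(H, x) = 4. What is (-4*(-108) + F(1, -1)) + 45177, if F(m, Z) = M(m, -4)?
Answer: 45613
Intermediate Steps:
F(m, Z) = 4
(-4*(-108) + F(1, -1)) + 45177 = (-4*(-108) + 4) + 45177 = (432 + 4) + 45177 = 436 + 45177 = 45613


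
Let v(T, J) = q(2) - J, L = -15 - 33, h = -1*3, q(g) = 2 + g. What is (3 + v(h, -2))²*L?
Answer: -3888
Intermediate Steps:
h = -3
L = -48
v(T, J) = 4 - J (v(T, J) = (2 + 2) - J = 4 - J)
(3 + v(h, -2))²*L = (3 + (4 - 1*(-2)))²*(-48) = (3 + (4 + 2))²*(-48) = (3 + 6)²*(-48) = 9²*(-48) = 81*(-48) = -3888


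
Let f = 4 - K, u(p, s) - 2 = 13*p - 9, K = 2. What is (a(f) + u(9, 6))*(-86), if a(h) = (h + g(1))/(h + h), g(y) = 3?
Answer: -19135/2 ≈ -9567.5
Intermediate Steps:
u(p, s) = -7 + 13*p (u(p, s) = 2 + (13*p - 9) = 2 + (-9 + 13*p) = -7 + 13*p)
f = 2 (f = 4 - 1*2 = 4 - 2 = 2)
a(h) = (3 + h)/(2*h) (a(h) = (h + 3)/(h + h) = (3 + h)/((2*h)) = (3 + h)*(1/(2*h)) = (3 + h)/(2*h))
(a(f) + u(9, 6))*(-86) = ((1/2)*(3 + 2)/2 + (-7 + 13*9))*(-86) = ((1/2)*(1/2)*5 + (-7 + 117))*(-86) = (5/4 + 110)*(-86) = (445/4)*(-86) = -19135/2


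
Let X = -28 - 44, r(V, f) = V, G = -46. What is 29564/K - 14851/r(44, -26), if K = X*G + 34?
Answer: -24195315/73612 ≈ -328.69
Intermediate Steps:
X = -72
K = 3346 (K = -72*(-46) + 34 = 3312 + 34 = 3346)
29564/K - 14851/r(44, -26) = 29564/3346 - 14851/44 = 29564*(1/3346) - 14851*1/44 = 14782/1673 - 14851/44 = -24195315/73612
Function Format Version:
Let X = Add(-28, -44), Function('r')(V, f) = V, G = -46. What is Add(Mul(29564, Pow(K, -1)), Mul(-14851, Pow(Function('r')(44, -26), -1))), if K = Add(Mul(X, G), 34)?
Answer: Rational(-24195315, 73612) ≈ -328.69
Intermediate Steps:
X = -72
K = 3346 (K = Add(Mul(-72, -46), 34) = Add(3312, 34) = 3346)
Add(Mul(29564, Pow(K, -1)), Mul(-14851, Pow(Function('r')(44, -26), -1))) = Add(Mul(29564, Pow(3346, -1)), Mul(-14851, Pow(44, -1))) = Add(Mul(29564, Rational(1, 3346)), Mul(-14851, Rational(1, 44))) = Add(Rational(14782, 1673), Rational(-14851, 44)) = Rational(-24195315, 73612)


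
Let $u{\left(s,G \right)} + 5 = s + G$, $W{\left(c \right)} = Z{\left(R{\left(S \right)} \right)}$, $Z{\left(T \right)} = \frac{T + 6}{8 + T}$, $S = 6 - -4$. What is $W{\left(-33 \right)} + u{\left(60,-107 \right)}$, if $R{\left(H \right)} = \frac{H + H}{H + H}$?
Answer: $- \frac{461}{9} \approx -51.222$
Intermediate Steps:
$S = 10$ ($S = 6 + 4 = 10$)
$R{\left(H \right)} = 1$ ($R{\left(H \right)} = \frac{2 H}{2 H} = 2 H \frac{1}{2 H} = 1$)
$Z{\left(T \right)} = \frac{6 + T}{8 + T}$
$W{\left(c \right)} = \frac{7}{9}$ ($W{\left(c \right)} = \frac{6 + 1}{8 + 1} = \frac{1}{9} \cdot 7 = \frac{7}{9}$)
$u{\left(s,G \right)} = -5 + G + s$ ($u{\left(s,G \right)} = -5 + \left(s + G\right) = -5 + \left(G + s\right) = -5 + G + s$)
$W{\left(-33 \right)} + u{\left(60,-107 \right)} = \frac{7}{9} - 52 = - \frac{461}{9}$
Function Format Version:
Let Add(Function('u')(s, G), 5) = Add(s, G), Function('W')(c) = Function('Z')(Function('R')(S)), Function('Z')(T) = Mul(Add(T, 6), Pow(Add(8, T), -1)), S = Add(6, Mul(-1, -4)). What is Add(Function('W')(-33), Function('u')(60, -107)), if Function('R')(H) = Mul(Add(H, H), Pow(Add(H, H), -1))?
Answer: Rational(-461, 9) ≈ -51.222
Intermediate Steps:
S = 10 (S = Add(6, 4) = 10)
Function('R')(H) = 1 (Function('R')(H) = Mul(Mul(2, H), Pow(Mul(2, H), -1)) = Mul(Mul(2, H), Mul(Rational(1, 2), Pow(H, -1))) = 1)
Function('Z')(T) = Mul(Pow(Add(8, T), -1), Add(6, T)) (Function('Z')(T) = Mul(Add(6, T), Pow(Add(8, T), -1)) = Mul(Pow(Add(8, T), -1), Add(6, T)))
Function('W')(c) = Rational(7, 9) (Function('W')(c) = Mul(Pow(Add(8, 1), -1), Add(6, 1)) = Mul(Pow(9, -1), 7) = Mul(Rational(1, 9), 7) = Rational(7, 9))
Function('u')(s, G) = Add(-5, G, s) (Function('u')(s, G) = Add(-5, Add(s, G)) = Add(-5, Add(G, s)) = Add(-5, G, s))
Add(Function('W')(-33), Function('u')(60, -107)) = Add(Rational(7, 9), Add(-5, -107, 60)) = Add(Rational(7, 9), -52) = Rational(-461, 9)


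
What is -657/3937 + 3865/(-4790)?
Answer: -3672707/3771646 ≈ -0.97377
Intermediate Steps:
-657/3937 + 3865/(-4790) = -657*1/3937 + 3865*(-1/4790) = -657/3937 - 773/958 = -3672707/3771646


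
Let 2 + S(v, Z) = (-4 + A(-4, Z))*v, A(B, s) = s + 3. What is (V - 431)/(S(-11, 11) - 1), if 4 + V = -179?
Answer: 614/113 ≈ 5.4336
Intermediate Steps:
A(B, s) = 3 + s
S(v, Z) = -2 + v*(-1 + Z) (S(v, Z) = -2 + (-4 + (3 + Z))*v = -2 + (-1 + Z)*v = -2 + v*(-1 + Z))
V = -183 (V = -4 - 179 = -183)
(V - 431)/(S(-11, 11) - 1) = (-183 - 431)/((-2 - 1*(-11) + 11*(-11)) - 1) = -614/((-2 + 11 - 121) - 1) = -614/(-112 - 1) = -614/(-113) = -614*(-1/113) = 614/113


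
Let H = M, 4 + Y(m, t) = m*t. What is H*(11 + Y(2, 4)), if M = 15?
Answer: 225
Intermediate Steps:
Y(m, t) = -4 + m*t
H = 15
H*(11 + Y(2, 4)) = 15*(11 + (-4 + 2*4)) = 15*(11 + (-4 + 8)) = 15*(11 + 4) = 15*15 = 225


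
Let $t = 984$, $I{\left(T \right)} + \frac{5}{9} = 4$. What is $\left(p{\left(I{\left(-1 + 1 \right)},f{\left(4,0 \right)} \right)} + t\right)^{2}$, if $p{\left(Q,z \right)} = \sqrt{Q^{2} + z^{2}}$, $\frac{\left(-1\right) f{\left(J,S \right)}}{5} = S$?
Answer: $\frac{78978769}{81} \approx 9.7505 \cdot 10^{5}$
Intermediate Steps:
$I{\left(T \right)} = \frac{31}{9}$ ($I{\left(T \right)} = - \frac{5}{9} + 4 = \frac{31}{9}$)
$f{\left(J,S \right)} = - 5 S$
$\left(p{\left(I{\left(-1 + 1 \right)},f{\left(4,0 \right)} \right)} + t\right)^{2} = \left(\sqrt{\left(\frac{31}{9}\right)^{2} + \left(\left(-5\right) 0\right)^{2}} + 984\right)^{2} = \left(\sqrt{\frac{961}{81} + 0^{2}} + 984\right)^{2} = \left(\sqrt{\frac{961}{81} + 0} + 984\right)^{2} = \left(\sqrt{\frac{961}{81}} + 984\right)^{2} = \left(\frac{31}{9} + 984\right)^{2} = \left(\frac{8887}{9}\right)^{2} = \frac{78978769}{81}$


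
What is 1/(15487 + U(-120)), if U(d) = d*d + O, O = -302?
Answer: 1/29585 ≈ 3.3801e-5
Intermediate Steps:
U(d) = -302 + d**2 (U(d) = d*d - 302 = d**2 - 302 = -302 + d**2)
1/(15487 + U(-120)) = 1/(15487 + (-302 + (-120)**2)) = 1/(15487 + (-302 + 14400)) = 1/(15487 + 14098) = 1/29585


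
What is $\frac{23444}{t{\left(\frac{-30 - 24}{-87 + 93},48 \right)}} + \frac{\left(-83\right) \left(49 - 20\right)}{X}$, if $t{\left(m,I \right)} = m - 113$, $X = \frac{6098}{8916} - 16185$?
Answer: $- \frac{845084005916}{4401130541} \approx -192.02$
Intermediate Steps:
$X = - \frac{72149681}{4458}$ ($X = 6098 \cdot \frac{1}{8916} - 16185 = \frac{3049}{4458} - 16185 = - \frac{72149681}{4458} \approx -16184.0$)
$t{\left(m,I \right)} = -113 + m$
$\frac{23444}{t{\left(\frac{-30 - 24}{-87 + 93},48 \right)}} + \frac{\left(-83\right) \left(49 - 20\right)}{X} = \frac{23444}{-113 + \frac{-30 - 24}{-87 + 93}} + \frac{\left(-83\right) \left(49 - 20\right)}{- \frac{72149681}{4458}} = \frac{23444}{-113 - \frac{54}{6}} + \left(-83\right) 29 \left(- \frac{4458}{72149681}\right) = \frac{23444}{-113 - 9} - - \frac{10730406}{72149681} = \frac{23444}{-113 - 9} + \frac{10730406}{72149681} = \frac{23444}{-122} + \frac{10730406}{72149681} = 23444 \left(- \frac{1}{122}\right) + \frac{10730406}{72149681} = - \frac{11722}{61} + \frac{10730406}{72149681} = - \frac{845084005916}{4401130541}$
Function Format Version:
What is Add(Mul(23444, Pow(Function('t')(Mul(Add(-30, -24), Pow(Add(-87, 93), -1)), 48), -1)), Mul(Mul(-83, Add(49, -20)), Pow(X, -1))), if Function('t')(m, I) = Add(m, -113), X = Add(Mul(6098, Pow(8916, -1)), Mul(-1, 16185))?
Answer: Rational(-845084005916, 4401130541) ≈ -192.02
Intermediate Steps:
X = Rational(-72149681, 4458) (X = Add(Mul(6098, Rational(1, 8916)), -16185) = Add(Rational(3049, 4458), -16185) = Rational(-72149681, 4458) ≈ -16184.)
Function('t')(m, I) = Add(-113, m)
Add(Mul(23444, Pow(Function('t')(Mul(Add(-30, -24), Pow(Add(-87, 93), -1)), 48), -1)), Mul(Mul(-83, Add(49, -20)), Pow(X, -1))) = Add(Mul(23444, Pow(Add(-113, Mul(Add(-30, -24), Pow(Add(-87, 93), -1))), -1)), Mul(Mul(-83, Add(49, -20)), Pow(Rational(-72149681, 4458), -1))) = Add(Mul(23444, Pow(Add(-113, Mul(-54, Pow(6, -1))), -1)), Mul(Mul(-83, 29), Rational(-4458, 72149681))) = Add(Mul(23444, Pow(Add(-113, Mul(-54, Rational(1, 6))), -1)), Mul(-2407, Rational(-4458, 72149681))) = Add(Mul(23444, Pow(Add(-113, -9), -1)), Rational(10730406, 72149681)) = Add(Mul(23444, Pow(-122, -1)), Rational(10730406, 72149681)) = Add(Mul(23444, Rational(-1, 122)), Rational(10730406, 72149681)) = Add(Rational(-11722, 61), Rational(10730406, 72149681)) = Rational(-845084005916, 4401130541)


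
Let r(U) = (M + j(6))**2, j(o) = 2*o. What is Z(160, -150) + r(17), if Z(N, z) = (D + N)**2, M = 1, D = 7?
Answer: 28058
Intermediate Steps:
Z(N, z) = (7 + N)**2
r(U) = 169 (r(U) = (1 + 2*6)**2 = (1 + 12)**2 = 13**2 = 169)
Z(160, -150) + r(17) = (7 + 160)**2 + 169 = 167**2 + 169 = 27889 + 169 = 28058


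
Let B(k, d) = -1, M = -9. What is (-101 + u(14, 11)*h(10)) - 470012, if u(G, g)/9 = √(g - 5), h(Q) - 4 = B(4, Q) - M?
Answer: -470113 + 108*√6 ≈ -4.6985e+5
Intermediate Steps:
h(Q) = 12 (h(Q) = 4 + (-1 - 1*(-9)) = 4 + (-1 + 9) = 4 + 8 = 12)
u(G, g) = 9*√(-5 + g) (u(G, g) = 9*√(g - 5) = 9*√(-5 + g))
(-101 + u(14, 11)*h(10)) - 470012 = (-101 + (9*√(-5 + 11))*12) - 470012 = (-101 + (9*√6)*12) - 470012 = (-101 + 108*√6) - 470012 = -470113 + 108*√6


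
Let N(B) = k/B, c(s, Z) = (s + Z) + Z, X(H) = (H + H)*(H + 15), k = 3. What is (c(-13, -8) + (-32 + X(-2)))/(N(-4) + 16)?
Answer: -452/61 ≈ -7.4098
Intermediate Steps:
X(H) = 2*H*(15 + H) (X(H) = (2*H)*(15 + H) = 2*H*(15 + H))
c(s, Z) = s + 2*Z (c(s, Z) = (Z + s) + Z = s + 2*Z)
N(B) = 3/B
(c(-13, -8) + (-32 + X(-2)))/(N(-4) + 16) = ((-13 + 2*(-8)) + (-32 + 2*(-2)*(15 - 2)))/(3/(-4) + 16) = ((-13 - 16) + (-32 + 2*(-2)*13))/(3*(-1/4) + 16) = (-29 + (-32 - 52))/(-3/4 + 16) = (-29 - 84)/(61/4) = -113*4/61 = -452/61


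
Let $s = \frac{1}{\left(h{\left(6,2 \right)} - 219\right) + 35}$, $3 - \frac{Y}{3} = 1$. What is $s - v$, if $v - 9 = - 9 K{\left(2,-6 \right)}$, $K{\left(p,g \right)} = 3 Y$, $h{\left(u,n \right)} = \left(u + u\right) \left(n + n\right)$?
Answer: $\frac{20807}{136} \approx 152.99$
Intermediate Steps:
$Y = 6$ ($Y = 9 - 3 = 6$)
$h{\left(u,n \right)} = 4 n u$ ($h{\left(u,n \right)} = 2 u 2 n = 4 n u$)
$K{\left(p,g \right)} = 18$ ($K{\left(p,g \right)} = 3 \cdot 6 = 18$)
$v = -153$ ($v = 9 - 162 = -153$)
$s = - \frac{1}{136}$ ($s = \frac{1}{\left(4 \cdot 2 \cdot 6 - 219\right) + 35} = \frac{1}{\left(48 - 219\right) + 35} = \frac{1}{-171 + 35} = \frac{1}{-136} = - \frac{1}{136} \approx -0.0073529$)
$s - v = - \frac{1}{136} - -153 = - \frac{1}{136} + 153 = \frac{20807}{136}$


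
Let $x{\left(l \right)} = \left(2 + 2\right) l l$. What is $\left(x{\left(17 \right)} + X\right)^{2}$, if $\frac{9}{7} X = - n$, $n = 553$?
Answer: $\frac{42680089}{81} \approx 5.2692 \cdot 10^{5}$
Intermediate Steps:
$X = - \frac{3871}{9}$ ($X = \frac{7 \left(\left(-1\right) 553\right)}{9} = \frac{7}{9} \left(-553\right) = - \frac{3871}{9} \approx -430.11$)
$x{\left(l \right)} = 4 l^{2}$ ($x{\left(l \right)} = 4 l l = 4 l^{2}$)
$\left(x{\left(17 \right)} + X\right)^{2} = \left(4 \cdot 17^{2} - \frac{3871}{9}\right)^{2} = \left(4 \cdot 289 - \frac{3871}{9}\right)^{2} = \left(1156 - \frac{3871}{9}\right)^{2} = \left(\frac{6533}{9}\right)^{2} = \frac{42680089}{81}$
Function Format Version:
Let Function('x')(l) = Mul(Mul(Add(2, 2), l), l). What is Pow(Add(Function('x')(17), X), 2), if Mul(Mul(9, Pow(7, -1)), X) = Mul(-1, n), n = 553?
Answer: Rational(42680089, 81) ≈ 5.2692e+5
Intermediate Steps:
X = Rational(-3871, 9) (X = Mul(Rational(7, 9), Mul(-1, 553)) = Mul(Rational(7, 9), -553) = Rational(-3871, 9) ≈ -430.11)
Function('x')(l) = Mul(4, Pow(l, 2)) (Function('x')(l) = Mul(Mul(4, l), l) = Mul(4, Pow(l, 2)))
Pow(Add(Function('x')(17), X), 2) = Pow(Add(Mul(4, Pow(17, 2)), Rational(-3871, 9)), 2) = Pow(Add(Mul(4, 289), Rational(-3871, 9)), 2) = Pow(Add(1156, Rational(-3871, 9)), 2) = Pow(Rational(6533, 9), 2) = Rational(42680089, 81)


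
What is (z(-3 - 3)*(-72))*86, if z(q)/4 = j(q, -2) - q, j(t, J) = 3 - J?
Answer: -272448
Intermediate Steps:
z(q) = 20 - 4*q (z(q) = 4*((3 - 1*(-2)) - q) = 4*((3 + 2) - q) = 4*(5 - q) = 20 - 4*q)
(z(-3 - 3)*(-72))*86 = ((20 - 4*(-3 - 3))*(-72))*86 = ((20 - 4*(-6))*(-72))*86 = ((20 + 24)*(-72))*86 = (44*(-72))*86 = -3168*86 = -272448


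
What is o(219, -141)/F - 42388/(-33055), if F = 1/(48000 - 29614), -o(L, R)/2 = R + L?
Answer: -94808837492/33055 ≈ -2.8682e+6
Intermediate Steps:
o(L, R) = -2*L - 2*R (o(L, R) = -2*(R + L) = -2*(L + R) = -2*L - 2*R)
F = 1/18386 ≈ 5.4389e-5
o(219, -141)/F - 42388/(-33055) = (-2*219 - 2*(-141))/(1/18386) - 42388/(-33055) = (-438 + 282)*18386 - 42388*(-1/33055) = -156*18386 + 42388/33055 = -2868216 + 42388/33055 = -94808837492/33055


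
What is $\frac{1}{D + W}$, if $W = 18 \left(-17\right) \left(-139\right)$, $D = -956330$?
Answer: $- \frac{1}{913796} \approx -1.0943 \cdot 10^{-6}$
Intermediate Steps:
$W = 42534$ ($W = \left(-306\right) \left(-139\right) = 42534$)
$\frac{1}{D + W} = \frac{1}{-956330 + 42534} = \frac{1}{-913796} = - \frac{1}{913796}$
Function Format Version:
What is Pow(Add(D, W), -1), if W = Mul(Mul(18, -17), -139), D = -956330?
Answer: Rational(-1, 913796) ≈ -1.0943e-6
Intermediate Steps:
W = 42534 (W = Mul(-306, -139) = 42534)
Pow(Add(D, W), -1) = Pow(Add(-956330, 42534), -1) = Pow(-913796, -1) = Rational(-1, 913796)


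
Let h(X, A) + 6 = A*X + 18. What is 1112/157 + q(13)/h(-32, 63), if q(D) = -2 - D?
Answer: 743601/104876 ≈ 7.0903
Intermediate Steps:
h(X, A) = 12 + A*X (h(X, A) = -6 + (A*X + 18) = -6 + (18 + A*X) = 12 + A*X)
1112/157 + q(13)/h(-32, 63) = 1112/157 + (-2 - 1*13)/(12 + 63*(-32)) = 1112*(1/157) + (-2 - 13)/(12 - 2016) = 1112/157 - 15/(-2004) = 1112/157 - 15*(-1/2004) = 1112/157 + 5/668 = 743601/104876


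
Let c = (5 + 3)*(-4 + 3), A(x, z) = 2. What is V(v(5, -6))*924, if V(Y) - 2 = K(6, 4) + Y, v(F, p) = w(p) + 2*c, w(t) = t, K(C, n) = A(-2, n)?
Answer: -16632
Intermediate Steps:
K(C, n) = 2
c = -8 (c = 8*(-1) = -8)
v(F, p) = -16 + p (v(F, p) = p + 2*(-8) = p - 16 = -16 + p)
V(Y) = 4 + Y (V(Y) = 2 + (2 + Y) = 4 + Y)
V(v(5, -6))*924 = (4 + (-16 - 6))*924 = (4 - 22)*924 = -18*924 = -16632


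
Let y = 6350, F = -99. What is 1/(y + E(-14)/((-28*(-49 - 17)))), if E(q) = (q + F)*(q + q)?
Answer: 66/419213 ≈ 0.00015744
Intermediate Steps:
E(q) = 2*q*(-99 + q) (E(q) = (q - 99)*(q + q) = (-99 + q)*(2*q) = 2*q*(-99 + q))
1/(y + E(-14)/((-28*(-49 - 17)))) = 1/(6350 + (2*(-14)*(-99 - 14))/((-28*(-49 - 17)))) = 1/(6350 + (2*(-14)*(-113))/((-28*(-66)))) = 1/(6350 + 3164/1848) = 1/(6350 + 3164*(1/1848)) = 1/(6350 + 113/66) = 1/(419213/66) = 66/419213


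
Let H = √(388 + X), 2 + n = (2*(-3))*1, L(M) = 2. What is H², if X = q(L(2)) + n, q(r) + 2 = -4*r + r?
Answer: 372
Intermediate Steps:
q(r) = -2 - 3*r (q(r) = -2 + (-4*r + r) = -2 - 3*r)
n = -8 (n = -2 + (2*(-3))*1 = -2 - 6*1 = -2 - 6 = -8)
X = -16 (X = (-2 - 3*2) - 8 = (-2 - 6) - 8 = -8 - 8 = -16)
H = 2*√93 (H = √(388 - 16) = √372 = 2*√93 ≈ 19.287)
H² = (2*√93)² = 372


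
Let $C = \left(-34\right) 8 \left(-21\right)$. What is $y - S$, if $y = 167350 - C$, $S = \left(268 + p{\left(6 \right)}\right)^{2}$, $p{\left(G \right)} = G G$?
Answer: $69222$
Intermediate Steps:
$p{\left(G \right)} = G^{2}$
$S = 92416$ ($S = \left(268 + 6^{2}\right)^{2} = \left(268 + 36\right)^{2} = 304^{2} = 92416$)
$C = 5712$ ($C = \left(-272\right) \left(-21\right) = 5712$)
$y = 161638$ ($y = 167350 - 5712 = 161638$)
$y - S = 161638 - 92416 = 69222$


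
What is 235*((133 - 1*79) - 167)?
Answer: -26555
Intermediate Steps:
235*((133 - 1*79) - 167) = 235*((133 - 79) - 167) = 235*(54 - 167) = 235*(-113) = -26555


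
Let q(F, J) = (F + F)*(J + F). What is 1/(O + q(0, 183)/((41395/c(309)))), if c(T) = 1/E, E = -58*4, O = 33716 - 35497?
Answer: -1/1781 ≈ -0.00056148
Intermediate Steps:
O = -1781
E = -232
q(F, J) = 2*F*(F + J) (q(F, J) = (2*F)*(F + J) = 2*F*(F + J))
c(T) = -1/232 (c(T) = 1/(-232) = -1/232)
1/(O + q(0, 183)/((41395/c(309)))) = 1/(-1781 + (2*0*(0 + 183))/((41395/(-1/232)))) = 1/(-1781 + (2*0*183)/((41395*(-232)))) = 1/(-1781 + 0/(-9603640)) = 1/(-1781 + 0*(-1/9603640)) = 1/(-1781 + 0) = 1/(-1781) = -1/1781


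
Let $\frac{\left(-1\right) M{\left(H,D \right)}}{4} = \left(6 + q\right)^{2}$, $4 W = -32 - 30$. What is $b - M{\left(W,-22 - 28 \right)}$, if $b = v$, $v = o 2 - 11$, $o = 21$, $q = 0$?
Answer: $175$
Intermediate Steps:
$W = - \frac{31}{2}$ ($W = \frac{-32 - 30}{4} = \frac{1}{4} \left(-62\right) = - \frac{31}{2} \approx -15.5$)
$M{\left(H,D \right)} = -144$ ($M{\left(H,D \right)} = - 4 \left(6 + 0\right)^{2} = - 4 \cdot 6^{2} = \left(-4\right) 36 = -144$)
$v = 31$ ($v = 21 \cdot 2 - 11 = 42 - 11 = 31$)
$b = 31$
$b - M{\left(W,-22 - 28 \right)} = 31 - -144 = 31 + 144 = 175$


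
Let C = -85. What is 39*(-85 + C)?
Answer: -6630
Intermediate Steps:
39*(-85 + C) = 39*(-85 - 85) = 39*(-170) = -6630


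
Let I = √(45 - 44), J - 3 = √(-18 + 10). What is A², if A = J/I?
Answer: 1 + 12*I*√2 ≈ 1.0 + 16.971*I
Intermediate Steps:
J = 3 + 2*I*√2 (J = 3 + √(-18 + 10) = 3 + √(-8) = 3 + 2*I*√2 ≈ 3.0 + 2.8284*I)
I = 1 (I = √1 = 1)
A = 3 + 2*I*√2 (A = (3 + 2*I*√2)/1 = (3 + 2*I*√2)*1 = 3 + 2*I*√2 ≈ 3.0 + 2.8284*I)
A² = (3 + 2*I*√2)²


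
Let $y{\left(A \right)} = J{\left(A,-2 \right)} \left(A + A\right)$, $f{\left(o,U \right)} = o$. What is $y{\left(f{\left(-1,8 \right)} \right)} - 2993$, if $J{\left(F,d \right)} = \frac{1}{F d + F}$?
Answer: $-2995$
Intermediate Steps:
$J{\left(F,d \right)} = \frac{1}{F + F d}$
$y{\left(A \right)} = -2$ ($y{\left(A \right)} = \frac{1}{A \left(1 - 2\right)} \left(A + A\right) = \frac{1}{A \left(-1\right)} 2 A = \frac{1}{A} \left(-1\right) 2 A = - \frac{1}{A} 2 A = -2$)
$y{\left(f{\left(-1,8 \right)} \right)} - 2993 = -2 - 2993 = -2995$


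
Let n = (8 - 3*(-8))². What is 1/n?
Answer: 1/1024 ≈ 0.00097656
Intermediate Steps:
n = 1024 (n = (8 + 24)² = 32² = 1024)
1/n = 1/1024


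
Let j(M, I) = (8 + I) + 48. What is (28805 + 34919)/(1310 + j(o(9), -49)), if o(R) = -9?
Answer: 63724/1317 ≈ 48.386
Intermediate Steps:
j(M, I) = 56 + I
(28805 + 34919)/(1310 + j(o(9), -49)) = (28805 + 34919)/(1310 + (56 - 49)) = 63724/(1310 + 7) = 63724/1317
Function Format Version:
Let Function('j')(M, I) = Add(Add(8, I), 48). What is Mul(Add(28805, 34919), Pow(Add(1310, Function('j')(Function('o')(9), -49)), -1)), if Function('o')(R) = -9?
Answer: Rational(63724, 1317) ≈ 48.386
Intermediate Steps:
Function('j')(M, I) = Add(56, I)
Mul(Add(28805, 34919), Pow(Add(1310, Function('j')(Function('o')(9), -49)), -1)) = Mul(Add(28805, 34919), Pow(Add(1310, Add(56, -49)), -1)) = Mul(63724, Pow(Add(1310, 7), -1)) = Mul(63724, Pow(1317, -1)) = Mul(63724, Rational(1, 1317)) = Rational(63724, 1317)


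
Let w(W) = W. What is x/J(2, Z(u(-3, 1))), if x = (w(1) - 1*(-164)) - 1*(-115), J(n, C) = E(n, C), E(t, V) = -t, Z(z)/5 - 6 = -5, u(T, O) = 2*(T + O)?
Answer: -140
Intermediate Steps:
u(T, O) = 2*O + 2*T (u(T, O) = 2*(O + T) = 2*O + 2*T)
Z(z) = 5 (Z(z) = 30 + 5*(-5) = 30 - 25 = 5)
J(n, C) = -n
x = 280 (x = (1 - 1*(-164)) - 1*(-115) = (1 + 164) + 115 = 165 + 115 = 280)
x/J(2, Z(u(-3, 1))) = 280/((-1*2)) = 280/(-2) = 280*(-½) = -140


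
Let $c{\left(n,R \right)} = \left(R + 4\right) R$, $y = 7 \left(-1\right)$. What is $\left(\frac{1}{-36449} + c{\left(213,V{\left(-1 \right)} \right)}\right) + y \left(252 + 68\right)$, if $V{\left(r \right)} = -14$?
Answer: $- \frac{76542901}{36449} \approx -2100.0$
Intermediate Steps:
$y = -7$
$c{\left(n,R \right)} = R \left(4 + R\right)$ ($c{\left(n,R \right)} = \left(4 + R\right) R = R \left(4 + R\right)$)
$\left(\frac{1}{-36449} + c{\left(213,V{\left(-1 \right)} \right)}\right) + y \left(252 + 68\right) = \left(\frac{1}{-36449} - 14 \left(4 - 14\right)\right) - 7 \left(252 + 68\right) = \left(- \frac{1}{36449} - -140\right) - 2240 = \left(- \frac{1}{36449} + 140\right) - 2240 = \frac{5102859}{36449} - 2240 = - \frac{76542901}{36449}$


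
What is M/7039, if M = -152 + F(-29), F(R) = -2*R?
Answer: -94/7039 ≈ -0.013354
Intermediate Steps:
M = -94 (M = -152 - 2*(-29) = -152 + 58 = -94)
M/7039 = -94/7039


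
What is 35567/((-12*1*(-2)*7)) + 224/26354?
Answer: 66955025/316248 ≈ 211.72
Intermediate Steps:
35567/((-12*1*(-2)*7)) + 224/26354 = 35567/((-(-24)*7)) + 224*(1/26354) = 35567/((-12*(-14))) + 112/13177 = 35567/168 + 112/13177 = 35567*(1/168) + 112/13177 = 5081/24 + 112/13177 = 66955025/316248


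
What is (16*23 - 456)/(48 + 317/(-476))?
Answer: -41888/22531 ≈ -1.8591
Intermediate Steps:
(16*23 - 456)/(48 + 317/(-476)) = (368 - 456)/(48 + 317*(-1/476)) = -88/(48 - 317/476) = -88/22531/476 = -88*476/22531 = -41888/22531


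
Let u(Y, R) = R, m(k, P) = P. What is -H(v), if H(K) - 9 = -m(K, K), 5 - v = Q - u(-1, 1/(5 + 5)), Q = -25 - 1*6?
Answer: 271/10 ≈ 27.100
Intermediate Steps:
Q = -31 (Q = -25 - 6 = -31)
v = 361/10 (v = 5 - (-31 - 1/(5 + 5)) = 5 - (-31 - 1/10) = 5 - 1*(-311/10) = 5 + 311/10 = 361/10 ≈ 36.100)
H(K) = 9 - K
-H(v) = -(9 - 1*361/10) = -(9 - 361/10) = -1*(-271/10) = 271/10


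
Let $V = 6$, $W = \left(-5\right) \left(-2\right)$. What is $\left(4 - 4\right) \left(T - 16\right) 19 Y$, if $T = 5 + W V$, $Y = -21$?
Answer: $0$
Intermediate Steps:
$W = 10$
$T = 65$ ($T = 5 + 10 \cdot 6 = 5 + 60 = 65$)
$\left(4 - 4\right) \left(T - 16\right) 19 Y = \left(4 - 4\right) \left(65 - 16\right) 19 \left(-21\right) = 0 \cdot 49 \cdot 19 \left(-21\right) = 0 \cdot 19 \left(-21\right) = 0 \left(-21\right) = 0$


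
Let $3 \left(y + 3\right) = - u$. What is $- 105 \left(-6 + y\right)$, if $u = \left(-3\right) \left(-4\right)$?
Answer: $1365$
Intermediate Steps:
$u = 12$
$y = -7$ ($y = -3 + \frac{\left(-1\right) 12}{3} = -3 + \frac{1}{3} \left(-12\right) = -3 - 4 = -7$)
$- 105 \left(-6 + y\right) = - 105 \left(-6 - 7\right) = \left(-105\right) \left(-13\right) = 1365$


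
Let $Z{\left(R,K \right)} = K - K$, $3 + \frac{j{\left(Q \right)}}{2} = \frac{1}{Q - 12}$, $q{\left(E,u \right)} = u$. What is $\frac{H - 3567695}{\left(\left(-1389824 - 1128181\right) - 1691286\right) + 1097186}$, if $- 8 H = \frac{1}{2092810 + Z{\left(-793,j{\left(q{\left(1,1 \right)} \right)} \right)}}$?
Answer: $\frac{59732062183601}{52104355720400} \approx 1.1464$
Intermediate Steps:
$j{\left(Q \right)} = -6 + \frac{2}{-12 + Q}$ ($j{\left(Q \right)} = -6 + \frac{2}{Q - 12} = -6 + \frac{2}{-12 + Q}$)
$Z{\left(R,K \right)} = 0$
$H = - \frac{1}{16742480}$ ($H = - \frac{1}{8 \left(2092810 + 0\right)} = - \frac{1}{8 \cdot 2092810} = \left(- \frac{1}{8}\right) \frac{1}{2092810} = - \frac{1}{16742480} \approx -5.9728 \cdot 10^{-8}$)
$\frac{H - 3567695}{\left(\left(-1389824 - 1128181\right) - 1691286\right) + 1097186} = \frac{- \frac{1}{16742480} - 3567695}{\left(\left(-1389824 - 1128181\right) - 1691286\right) + 1097186} = - \frac{59732062183601}{16742480 \left(\left(-2518005 - 1691286\right) + 1097186\right)} = - \frac{59732062183601}{16742480 \left(-4209291 + 1097186\right)} = - \frac{59732062183601}{16742480 \left(-3112105\right)} = \left(- \frac{59732062183601}{16742480}\right) \left(- \frac{1}{3112105}\right) = \frac{59732062183601}{52104355720400}$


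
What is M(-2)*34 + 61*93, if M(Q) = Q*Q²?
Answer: 5401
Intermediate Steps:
M(Q) = Q³
M(-2)*34 + 61*93 = (-2)³*34 + 61*93 = -8*34 + 5673 = -272 + 5673 = 5401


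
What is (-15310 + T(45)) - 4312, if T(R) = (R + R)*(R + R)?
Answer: -11522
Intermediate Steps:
T(R) = 4*R² (T(R) = (2*R)*(2*R) = 4*R²)
(-15310 + T(45)) - 4312 = (-15310 + 4*45²) - 4312 = (-15310 + 4*2025) - 4312 = (-15310 + 8100) - 4312 = -7210 - 4312 = -11522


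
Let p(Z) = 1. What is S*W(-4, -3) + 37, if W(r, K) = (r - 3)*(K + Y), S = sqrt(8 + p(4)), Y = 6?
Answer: -26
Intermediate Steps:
S = 3 (S = sqrt(8 + 1) = sqrt(9) = 3)
W(r, K) = (-3 + r)*(6 + K) (W(r, K) = (r - 3)*(K + 6) = (-3 + r)*(6 + K))
S*W(-4, -3) + 37 = 3*(-18 - 3*(-3) + 6*(-4) - 3*(-4)) + 37 = 3*(-18 + 9 - 24 + 12) + 37 = 3*(-21) + 37 = -63 + 37 = -26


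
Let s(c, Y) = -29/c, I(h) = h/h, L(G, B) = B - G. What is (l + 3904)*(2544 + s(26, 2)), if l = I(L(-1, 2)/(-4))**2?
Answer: 258179075/26 ≈ 9.9300e+6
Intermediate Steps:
I(h) = 1
l = 1 (l = 1**2 = 1)
(l + 3904)*(2544 + s(26, 2)) = (1 + 3904)*(2544 - 29/26) = 3905*(2544 - 29*1/26) = 3905*(2544 - 29/26) = 3905*(66115/26) = 258179075/26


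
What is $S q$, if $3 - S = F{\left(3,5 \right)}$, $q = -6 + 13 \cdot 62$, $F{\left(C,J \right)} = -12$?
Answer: $12000$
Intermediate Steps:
$q = 800$ ($q = -6 + 806 = 800$)
$S = 15$ ($S = 3 - -12 = 3 + 12 = 15$)
$S q = 15 \cdot 800 = 12000$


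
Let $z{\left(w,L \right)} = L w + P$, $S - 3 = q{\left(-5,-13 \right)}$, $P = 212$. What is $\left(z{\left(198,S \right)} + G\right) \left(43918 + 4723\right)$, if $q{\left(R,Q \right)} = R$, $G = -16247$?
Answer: $-799220271$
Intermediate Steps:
$S = -2$ ($S = 3 - 5 = -2$)
$z{\left(w,L \right)} = 212 + L w$ ($z{\left(w,L \right)} = L w + 212 = 212 + L w$)
$\left(z{\left(198,S \right)} + G\right) \left(43918 + 4723\right) = \left(\left(212 - 396\right) - 16247\right) \left(43918 + 4723\right) = \left(\left(212 - 396\right) - 16247\right) 48641 = \left(-184 - 16247\right) 48641 = \left(-16431\right) 48641 = -799220271$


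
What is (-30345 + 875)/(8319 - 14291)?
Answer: 14735/2986 ≈ 4.9347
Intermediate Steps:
(-30345 + 875)/(8319 - 14291) = -29470/(-5972) = -29470*(-1/5972) = 14735/2986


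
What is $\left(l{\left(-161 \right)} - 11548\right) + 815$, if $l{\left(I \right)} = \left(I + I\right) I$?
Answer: $41109$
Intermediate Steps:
$l{\left(I \right)} = 2 I^{2}$ ($l{\left(I \right)} = 2 I I = 2 I^{2}$)
$\left(l{\left(-161 \right)} - 11548\right) + 815 = \left(2 \left(-161\right)^{2} - 11548\right) + 815 = \left(2 \cdot 25921 - 11548\right) + 815 = \left(51842 - 11548\right) + 815 = 40294 + 815 = 41109$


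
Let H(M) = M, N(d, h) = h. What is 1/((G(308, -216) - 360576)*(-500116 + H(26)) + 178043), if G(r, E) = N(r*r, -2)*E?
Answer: 1/180104591003 ≈ 5.5523e-12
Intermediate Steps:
G(r, E) = -2*E
1/((G(308, -216) - 360576)*(-500116 + H(26)) + 178043) = 1/((-2*(-216) - 360576)*(-500116 + 26) + 178043) = 1/((432 - 360576)*(-500090) + 178043) = 1/(-360144*(-500090) + 178043) = 1/(180104412960 + 178043) = 1/180104591003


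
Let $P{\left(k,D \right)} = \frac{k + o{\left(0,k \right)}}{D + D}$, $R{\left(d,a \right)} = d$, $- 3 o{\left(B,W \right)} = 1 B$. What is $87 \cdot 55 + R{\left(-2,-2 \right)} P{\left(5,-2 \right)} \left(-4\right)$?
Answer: $4775$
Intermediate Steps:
$o{\left(B,W \right)} = - \frac{B}{3}$ ($o{\left(B,W \right)} = - \frac{1 B}{3} = - \frac{B}{3}$)
$P{\left(k,D \right)} = \frac{k}{2 D}$ ($P{\left(k,D \right)} = \frac{k - 0}{D + D} = \frac{k + 0}{2 D} = k \frac{1}{2 D} = \frac{k}{2 D}$)
$87 \cdot 55 + R{\left(-2,-2 \right)} P{\left(5,-2 \right)} \left(-4\right) = 87 \cdot 55 + - 2 \cdot \frac{1}{2} \cdot 5 \frac{1}{-2} \left(-4\right) = 4785 + - 2 \cdot \frac{1}{2} \cdot 5 \left(- \frac{1}{2}\right) \left(-4\right) = 4785 + \left(-2\right) \left(- \frac{5}{4}\right) \left(-4\right) = 4785 + \frac{5}{2} \left(-4\right) = 4785 - 10 = 4775$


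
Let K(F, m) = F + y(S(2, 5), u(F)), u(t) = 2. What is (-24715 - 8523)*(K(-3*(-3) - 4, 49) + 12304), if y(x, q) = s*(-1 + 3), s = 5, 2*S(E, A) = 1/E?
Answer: -409458922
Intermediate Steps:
S(E, A) = 1/(2*E)
y(x, q) = 10 (y(x, q) = 5*(-1 + 3) = 5*2 = 10)
K(F, m) = 10 + F (K(F, m) = F + 10 = 10 + F)
(-24715 - 8523)*(K(-3*(-3) - 4, 49) + 12304) = (-24715 - 8523)*((10 + (-3*(-3) - 4)) + 12304) = -33238*((10 + (9 - 4)) + 12304) = -33238*((10 + 5) + 12304) = -33238*(15 + 12304) = -33238*12319 = -409458922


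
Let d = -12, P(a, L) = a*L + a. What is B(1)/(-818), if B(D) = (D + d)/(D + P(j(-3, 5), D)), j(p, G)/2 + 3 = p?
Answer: -11/18814 ≈ -0.00058467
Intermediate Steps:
j(p, G) = -6 + 2*p
P(a, L) = a + L*a (P(a, L) = L*a + a = a + L*a)
B(D) = (-12 + D)/(-12 - 11*D) (B(D) = (D - 12)/(D + (-6 + 2*(-3))*(1 + D)) = (-12 + D)/(D + (-6 - 6)*(1 + D)) = (-12 + D)/(D - 12*(1 + D)) = (-12 + D)/(D + (-12 - 12*D)) = (-12 + D)/(-12 - 11*D))
B(1)/(-818) = ((12 - 1*1)/(12 + 11*1))/(-818) = ((12 - 1)/(12 + 11))*(-1/818) = (11/23)*(-1/818) = -11/18814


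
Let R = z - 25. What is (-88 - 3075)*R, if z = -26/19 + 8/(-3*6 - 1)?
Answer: 1609967/19 ≈ 84735.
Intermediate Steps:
z = -34/19 (z = -26*1/19 + 8/(-18 - 1) = -26/19 + 8/(-19) = -26/19 + 8*(-1/19) = -26/19 - 8/19 = -34/19 ≈ -1.7895)
R = -509/19 (R = -34/19 - 25 = -509/19 ≈ -26.789)
(-88 - 3075)*R = (-88 - 3075)*(-509/19) = -3163*(-509/19) = 1609967/19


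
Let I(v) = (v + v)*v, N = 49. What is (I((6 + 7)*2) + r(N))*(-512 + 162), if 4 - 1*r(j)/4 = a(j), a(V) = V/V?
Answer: -477400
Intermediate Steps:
a(V) = 1
r(j) = 12 (r(j) = 16 - 4*1 = 16 - 4 = 12)
I(v) = 2*v² (I(v) = (2*v)*v = 2*v²)
(I((6 + 7)*2) + r(N))*(-512 + 162) = (2*((6 + 7)*2)² + 12)*(-512 + 162) = (2*(13*2)² + 12)*(-350) = (2*26² + 12)*(-350) = (2*676 + 12)*(-350) = (1352 + 12)*(-350) = 1364*(-350) = -477400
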